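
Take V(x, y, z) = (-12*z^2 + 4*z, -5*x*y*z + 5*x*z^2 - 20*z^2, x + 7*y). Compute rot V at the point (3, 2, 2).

(57, -45, 0)

(∇×V)₁ = ∂V₃/∂y − ∂V₂/∂z = 5*x*y - 10*x*z + 40*z + 7
(∇×V)₂ = ∂V₁/∂z − ∂V₃/∂x = -24*z + 3
(∇×V)₃ = ∂V₂/∂x − ∂V₁/∂y = -5*y*z + 5*z^2
∇×V = (5*x*y - 10*x*z + 40*z + 7, -24*z + 3, -5*y*z + 5*z^2)
At (3, 2, 2): (57, -45, 0).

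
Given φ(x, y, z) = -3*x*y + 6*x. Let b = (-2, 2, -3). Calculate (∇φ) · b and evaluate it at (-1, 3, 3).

12

∂φ/∂x = -3*y + 6
∂φ/∂y = -3*x
∂φ/∂z = 0
∇φ at (-1, 3, 3) = (-3, 3, 0)
∇φ · b = (-3)(-2) + (3)(2) + (0)(-3) = 12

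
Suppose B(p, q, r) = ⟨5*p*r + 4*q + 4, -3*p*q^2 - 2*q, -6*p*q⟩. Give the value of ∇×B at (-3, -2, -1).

(∇×B)₁ = ∂B₃/∂q − ∂B₂/∂r = -6*p
(∇×B)₂ = ∂B₁/∂r − ∂B₃/∂p = 5*p + 6*q
(∇×B)₃ = ∂B₂/∂p − ∂B₁/∂q = -3*q^2 - 4
∇×B = (-6*p, 5*p + 6*q, -3*q^2 - 4)
At (-3, -2, -1): (18, -27, -16).

(18, -27, -16)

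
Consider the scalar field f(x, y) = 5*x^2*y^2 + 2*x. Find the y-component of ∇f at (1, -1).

-10

(∇f)_2 = ∂f/∂y = 10*x^2*y
At (1, -1): -10.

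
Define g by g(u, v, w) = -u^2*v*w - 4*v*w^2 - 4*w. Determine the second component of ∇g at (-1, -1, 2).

-18

(∇g)_2 = ∂g/∂v = -u^2*w - 4*w^2
At (-1, -1, 2): -18.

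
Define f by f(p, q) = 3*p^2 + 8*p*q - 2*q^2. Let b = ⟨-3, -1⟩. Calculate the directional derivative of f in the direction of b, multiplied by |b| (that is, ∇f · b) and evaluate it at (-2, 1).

32

∂f/∂p = 6*p + 8*q
∂f/∂q = 8*p - 4*q
∇f at (-2, 1) = (-4, -20)
∇f · b = (-4)(-3) + (-20)(-1) = 32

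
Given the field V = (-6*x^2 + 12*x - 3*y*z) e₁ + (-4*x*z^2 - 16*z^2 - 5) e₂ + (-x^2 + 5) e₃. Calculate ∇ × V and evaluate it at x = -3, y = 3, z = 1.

(∇×V)₁ = ∂V₃/∂y − ∂V₂/∂z = 8*x*z + 32*z
(∇×V)₂ = ∂V₁/∂z − ∂V₃/∂x = 2*x - 3*y
(∇×V)₃ = ∂V₂/∂x − ∂V₁/∂y = -4*z^2 + 3*z
∇×V = (8*x*z + 32*z, 2*x - 3*y, -4*z^2 + 3*z)
At (-3, 3, 1): (8, -15, -1).

(8, -15, -1)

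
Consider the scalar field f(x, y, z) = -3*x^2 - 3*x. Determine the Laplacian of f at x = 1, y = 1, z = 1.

∂²f/∂x² = -6
∂²f/∂y² = 0
∂²f/∂z² = 0
∇²f = -6
At (1, 1, 1): -6.

-6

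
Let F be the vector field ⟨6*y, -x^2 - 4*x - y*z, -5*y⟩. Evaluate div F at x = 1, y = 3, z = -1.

∂F₁/∂x = 0
∂F₂/∂y = -z
∂F₃/∂z = 0
∇·F = -z
At (1, 3, -1): 1.

1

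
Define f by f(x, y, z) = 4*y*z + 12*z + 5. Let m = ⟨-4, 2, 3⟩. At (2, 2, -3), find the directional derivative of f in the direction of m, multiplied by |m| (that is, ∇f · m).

36

∂f/∂x = 0
∂f/∂y = 4*z
∂f/∂z = 4*y + 12
∇f at (2, 2, -3) = (0, -12, 20)
∇f · m = (0)(-4) + (-12)(2) + (20)(3) = 36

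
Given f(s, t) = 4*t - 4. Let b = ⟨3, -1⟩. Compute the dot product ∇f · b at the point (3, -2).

-4

∂f/∂s = 0
∂f/∂t = 4
∇f at (3, -2) = (0, 4)
∇f · b = (0)(3) + (4)(-1) = -4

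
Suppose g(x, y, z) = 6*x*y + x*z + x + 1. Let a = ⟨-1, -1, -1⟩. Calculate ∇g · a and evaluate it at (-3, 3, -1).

3

∂g/∂x = 6*y + z + 1
∂g/∂y = 6*x
∂g/∂z = x
∇g at (-3, 3, -1) = (18, -18, -3)
∇g · a = (18)(-1) + (-18)(-1) + (-3)(-1) = 3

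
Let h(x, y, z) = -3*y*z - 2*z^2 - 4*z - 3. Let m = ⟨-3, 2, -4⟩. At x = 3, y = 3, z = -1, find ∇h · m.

42

∂h/∂x = 0
∂h/∂y = -3*z
∂h/∂z = -3*y - 4*z - 4
∇h at (3, 3, -1) = (0, 3, -9)
∇h · m = (0)(-3) + (3)(2) + (-9)(-4) = 42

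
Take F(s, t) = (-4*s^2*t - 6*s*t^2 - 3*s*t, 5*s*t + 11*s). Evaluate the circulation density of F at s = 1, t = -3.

-33

∂F₂/∂s = 5*t + 11
∂F₁/∂t = -4*s^2 - 12*s*t - 3*s
Scalar curl = 4*s^2 + 12*s*t + 3*s + 5*t + 11
At (1, -3): -33.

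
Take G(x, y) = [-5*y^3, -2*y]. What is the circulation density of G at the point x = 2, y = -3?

∂G₂/∂x = 0
∂G₁/∂y = -15*y^2
Scalar curl = 15*y^2
At (2, -3): 135.

135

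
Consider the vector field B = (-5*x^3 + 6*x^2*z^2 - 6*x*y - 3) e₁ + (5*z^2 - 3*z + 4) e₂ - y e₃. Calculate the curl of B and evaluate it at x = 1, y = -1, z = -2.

(22, -24, 6)

(∇×B)₁ = ∂B₃/∂y − ∂B₂/∂z = -10*z + 2
(∇×B)₂ = ∂B₁/∂z − ∂B₃/∂x = 12*x^2*z
(∇×B)₃ = ∂B₂/∂x − ∂B₁/∂y = 6*x
∇×B = (-10*z + 2, 12*x^2*z, 6*x)
At (1, -1, -2): (22, -24, 6).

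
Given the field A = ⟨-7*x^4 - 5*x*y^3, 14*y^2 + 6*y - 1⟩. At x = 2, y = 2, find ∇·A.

-202

∂A₁/∂x = -28*x^3 - 5*y^3
∂A₂/∂y = 28*y + 6
∇·A = -28*x^3 - 5*y^3 + 28*y + 6
At (2, 2): -202.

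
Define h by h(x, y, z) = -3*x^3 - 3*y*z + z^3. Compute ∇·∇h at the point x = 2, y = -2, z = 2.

∂²h/∂x² = -18*x
∂²h/∂y² = 0
∂²h/∂z² = 6*z
∇²h = -18*x + 6*z
At (2, -2, 2): -24.

-24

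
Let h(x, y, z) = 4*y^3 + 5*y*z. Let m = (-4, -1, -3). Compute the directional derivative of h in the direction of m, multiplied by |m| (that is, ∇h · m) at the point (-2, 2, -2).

-68

∂h/∂x = 0
∂h/∂y = 12*y^2 + 5*z
∂h/∂z = 5*y
∇h at (-2, 2, -2) = (0, 38, 10)
∇h · m = (0)(-4) + (38)(-1) + (10)(-3) = -68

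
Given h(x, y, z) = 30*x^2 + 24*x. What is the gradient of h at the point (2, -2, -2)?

∂h/∂x = 60*x + 24
∂h/∂y = 0
∂h/∂z = 0
∇h = (60*x + 24, 0, 0)
At (2, -2, -2): (144, 0, 0).

(144, 0, 0)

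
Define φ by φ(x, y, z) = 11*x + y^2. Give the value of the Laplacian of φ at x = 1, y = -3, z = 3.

∂²φ/∂x² = 0
∂²φ/∂y² = 2
∂²φ/∂z² = 0
∇²φ = 2
At (1, -3, 3): 2.

2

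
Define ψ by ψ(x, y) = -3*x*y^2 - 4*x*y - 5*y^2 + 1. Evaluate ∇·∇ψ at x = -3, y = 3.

8

∂²ψ/∂x² = 0
∂²ψ/∂y² = -2*(3*x + 5)
∇²ψ = -6*x - 10
At (-3, 3): 8.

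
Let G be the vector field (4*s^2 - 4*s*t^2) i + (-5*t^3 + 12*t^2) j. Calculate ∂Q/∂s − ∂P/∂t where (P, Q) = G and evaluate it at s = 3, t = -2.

∂G₂/∂s = 0
∂G₁/∂t = -8*s*t
Scalar curl = 8*s*t
At (3, -2): -48.

-48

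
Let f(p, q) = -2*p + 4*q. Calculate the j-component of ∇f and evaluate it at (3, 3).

4

(∇f)_2 = ∂f/∂q = 4
At (3, 3): 4.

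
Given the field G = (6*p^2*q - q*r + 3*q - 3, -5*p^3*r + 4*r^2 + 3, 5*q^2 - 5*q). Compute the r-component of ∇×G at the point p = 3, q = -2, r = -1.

77

(∇×G)_3 = ∂G₂/∂p − ∂G₁/∂q
= -15*p^2*r − (6*p^2 - r + 3)
= -15*p^2*r - 6*p^2 + r - 3
At (3, -2, -1): 77.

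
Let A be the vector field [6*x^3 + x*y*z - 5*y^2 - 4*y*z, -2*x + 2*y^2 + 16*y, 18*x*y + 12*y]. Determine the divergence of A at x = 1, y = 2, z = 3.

∂A₁/∂x = 18*x^2 + y*z
∂A₂/∂y = 4*y + 16
∂A₃/∂z = 0
∇·A = 18*x^2 + y*z + 4*y + 16
At (1, 2, 3): 48.

48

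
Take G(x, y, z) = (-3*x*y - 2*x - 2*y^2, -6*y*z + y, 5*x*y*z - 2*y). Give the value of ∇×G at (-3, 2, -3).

(∇×G)₁ = ∂G₃/∂y − ∂G₂/∂z = 5*x*z + 6*y - 2
(∇×G)₂ = ∂G₁/∂z − ∂G₃/∂x = -5*y*z
(∇×G)₃ = ∂G₂/∂x − ∂G₁/∂y = 3*x + 4*y
∇×G = (5*x*z + 6*y - 2, -5*y*z, 3*x + 4*y)
At (-3, 2, -3): (55, 30, -1).

(55, 30, -1)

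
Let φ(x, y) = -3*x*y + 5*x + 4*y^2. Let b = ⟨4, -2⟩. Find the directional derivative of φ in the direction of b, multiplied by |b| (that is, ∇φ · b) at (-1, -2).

∂φ/∂x = -3*y + 5
∂φ/∂y = -3*x + 8*y
∇φ at (-1, -2) = (11, -13)
∇φ · b = (11)(4) + (-13)(-2) = 70

70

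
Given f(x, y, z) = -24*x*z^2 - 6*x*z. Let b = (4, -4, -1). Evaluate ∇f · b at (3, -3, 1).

42

∂f/∂x = -24*z^2 - 6*z
∂f/∂y = 0
∂f/∂z = -48*x*z - 6*x
∇f at (3, -3, 1) = (-30, 0, -162)
∇f · b = (-30)(4) + (0)(-4) + (-162)(-1) = 42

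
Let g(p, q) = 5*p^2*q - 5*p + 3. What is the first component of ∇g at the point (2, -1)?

(∇g)_1 = ∂g/∂p = 10*p*q - 5
At (2, -1): -25.

-25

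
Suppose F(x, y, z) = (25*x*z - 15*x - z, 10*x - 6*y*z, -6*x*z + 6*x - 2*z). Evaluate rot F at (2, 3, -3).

(18, 25, 10)

(∇×F)₁ = ∂F₃/∂y − ∂F₂/∂z = 6*y
(∇×F)₂ = ∂F₁/∂z − ∂F₃/∂x = 25*x + 6*z - 7
(∇×F)₃ = ∂F₂/∂x − ∂F₁/∂y = 10
∇×F = (6*y, 25*x + 6*z - 7, 10)
At (2, 3, -3): (18, 25, 10).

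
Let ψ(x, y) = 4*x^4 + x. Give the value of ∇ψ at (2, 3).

(129, 0)

∂ψ/∂x = 16*x^3 + 1
∂ψ/∂y = 0
∇ψ = (16*x^3 + 1, 0)
At (2, 3): (129, 0).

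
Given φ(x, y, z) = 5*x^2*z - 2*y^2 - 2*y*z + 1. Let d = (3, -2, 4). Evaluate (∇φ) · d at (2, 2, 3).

272

∂φ/∂x = 10*x*z
∂φ/∂y = -4*y - 2*z
∂φ/∂z = 5*x^2 - 2*y
∇φ at (2, 2, 3) = (60, -14, 16)
∇φ · d = (60)(3) + (-14)(-2) + (16)(4) = 272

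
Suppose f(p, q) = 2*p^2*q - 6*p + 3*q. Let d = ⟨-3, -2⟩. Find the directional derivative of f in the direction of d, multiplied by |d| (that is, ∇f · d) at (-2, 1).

∂f/∂p = 4*p*q - 6
∂f/∂q = 2*p^2 + 3
∇f at (-2, 1) = (-14, 11)
∇f · d = (-14)(-3) + (11)(-2) = 20

20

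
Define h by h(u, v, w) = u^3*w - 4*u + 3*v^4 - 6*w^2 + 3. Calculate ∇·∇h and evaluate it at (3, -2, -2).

∂²h/∂u² = 6*u*w
∂²h/∂v² = 36*v^2
∂²h/∂w² = -12
∇²h = 6*u*w + 36*v^2 - 12
At (3, -2, -2): 96.

96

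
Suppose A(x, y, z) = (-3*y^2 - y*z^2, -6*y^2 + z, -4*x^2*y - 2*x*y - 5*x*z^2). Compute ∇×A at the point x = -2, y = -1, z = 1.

(∇×A)₁ = ∂A₃/∂y − ∂A₂/∂z = -4*x^2 - 2*x - 1
(∇×A)₂ = ∂A₁/∂z − ∂A₃/∂x = 8*x*y - 2*y*z + 2*y + 5*z^2
(∇×A)₃ = ∂A₂/∂x − ∂A₁/∂y = 6*y + z^2
∇×A = (-4*x^2 - 2*x - 1, 8*x*y - 2*y*z + 2*y + 5*z^2, 6*y + z^2)
At (-2, -1, 1): (-13, 21, -5).

(-13, 21, -5)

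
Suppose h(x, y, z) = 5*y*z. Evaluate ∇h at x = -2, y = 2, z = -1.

(0, -5, 10)

∂h/∂x = 0
∂h/∂y = 5*z
∂h/∂z = 5*y
∇h = (0, 5*z, 5*y)
At (-2, 2, -1): (0, -5, 10).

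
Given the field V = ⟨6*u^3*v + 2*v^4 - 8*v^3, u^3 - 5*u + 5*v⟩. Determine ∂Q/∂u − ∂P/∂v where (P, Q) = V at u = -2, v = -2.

∂V₂/∂u = 3*u^2 - 5
∂V₁/∂v = 6*u^3 + 8*v^3 - 24*v^2
Scalar curl = -6*u^3 + 3*u^2 - 8*v^3 + 24*v^2 - 5
At (-2, -2): 215.

215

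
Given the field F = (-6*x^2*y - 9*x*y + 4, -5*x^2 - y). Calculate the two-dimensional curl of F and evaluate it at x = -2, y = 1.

∂F₂/∂x = -10*x
∂F₁/∂y = -6*x^2 - 9*x
Scalar curl = 6*x^2 - x
At (-2, 1): 26.

26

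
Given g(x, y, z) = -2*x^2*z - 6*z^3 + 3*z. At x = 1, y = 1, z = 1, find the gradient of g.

(-4, 0, -17)

∂g/∂x = -4*x*z
∂g/∂y = 0
∂g/∂z = -2*x^2 - 18*z^2 + 3
∇g = (-4*x*z, 0, -2*x^2 - 18*z^2 + 3)
At (1, 1, 1): (-4, 0, -17).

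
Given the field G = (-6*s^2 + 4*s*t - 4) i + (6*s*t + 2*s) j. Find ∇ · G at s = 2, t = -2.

∂G₁/∂s = -12*s + 4*t
∂G₂/∂t = 6*s
∇·G = -6*s + 4*t
At (2, -2): -20.

-20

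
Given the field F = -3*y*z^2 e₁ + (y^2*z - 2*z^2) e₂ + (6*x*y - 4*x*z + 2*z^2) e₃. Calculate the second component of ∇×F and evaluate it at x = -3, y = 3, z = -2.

10

(∇×F)_2 = ∂F₁/∂z − ∂F₃/∂x
= -6*y*z − (6*y - 4*z)
= -6*y*z - 6*y + 4*z
At (-3, 3, -2): 10.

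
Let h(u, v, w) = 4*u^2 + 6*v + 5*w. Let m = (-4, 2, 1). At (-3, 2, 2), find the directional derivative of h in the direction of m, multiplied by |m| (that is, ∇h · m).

113

∂h/∂u = 8*u
∂h/∂v = 6
∂h/∂w = 5
∇h at (-3, 2, 2) = (-24, 6, 5)
∇h · m = (-24)(-4) + (6)(2) + (5)(1) = 113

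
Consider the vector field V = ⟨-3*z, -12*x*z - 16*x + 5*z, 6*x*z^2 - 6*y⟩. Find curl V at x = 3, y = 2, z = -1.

(∇×V)₁ = ∂V₃/∂y − ∂V₂/∂z = 12*x - 11
(∇×V)₂ = ∂V₁/∂z − ∂V₃/∂x = -6*z^2 - 3
(∇×V)₃ = ∂V₂/∂x − ∂V₁/∂y = -12*z - 16
∇×V = (12*x - 11, -6*z^2 - 3, -12*z - 16)
At (3, 2, -1): (25, -9, -4).

(25, -9, -4)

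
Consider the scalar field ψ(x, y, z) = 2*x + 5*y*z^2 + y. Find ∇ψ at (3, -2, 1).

∂ψ/∂x = 2
∂ψ/∂y = 5*z^2 + 1
∂ψ/∂z = 10*y*z
∇ψ = (2, 5*z^2 + 1, 10*y*z)
At (3, -2, 1): (2, 6, -20).

(2, 6, -20)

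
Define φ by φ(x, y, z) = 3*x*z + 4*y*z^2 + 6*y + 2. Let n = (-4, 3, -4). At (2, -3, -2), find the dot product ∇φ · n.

-126

∂φ/∂x = 3*z
∂φ/∂y = 4*z^2 + 6
∂φ/∂z = 3*x + 8*y*z
∇φ at (2, -3, -2) = (-6, 22, 54)
∇φ · n = (-6)(-4) + (22)(3) + (54)(-4) = -126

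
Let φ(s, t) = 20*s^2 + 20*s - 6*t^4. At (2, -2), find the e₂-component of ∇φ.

(∇φ)_2 = ∂φ/∂t = -24*t^3
At (2, -2): 192.

192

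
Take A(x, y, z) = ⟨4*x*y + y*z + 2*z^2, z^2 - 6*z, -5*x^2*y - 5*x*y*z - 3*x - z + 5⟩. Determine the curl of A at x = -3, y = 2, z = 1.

(-26, -41, 11)

(∇×A)₁ = ∂A₃/∂y − ∂A₂/∂z = -5*x^2 - 5*x*z - 2*z + 6
(∇×A)₂ = ∂A₁/∂z − ∂A₃/∂x = 10*x*y + 5*y*z + y + 4*z + 3
(∇×A)₃ = ∂A₂/∂x − ∂A₁/∂y = -4*x - z
∇×A = (-5*x^2 - 5*x*z - 2*z + 6, 10*x*y + 5*y*z + y + 4*z + 3, -4*x - z)
At (-3, 2, 1): (-26, -41, 11).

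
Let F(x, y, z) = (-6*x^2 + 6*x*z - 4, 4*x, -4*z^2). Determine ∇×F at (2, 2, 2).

(∇×F)₁ = ∂F₃/∂y − ∂F₂/∂z = 0
(∇×F)₂ = ∂F₁/∂z − ∂F₃/∂x = 6*x
(∇×F)₃ = ∂F₂/∂x − ∂F₁/∂y = 4
∇×F = (0, 6*x, 4)
At (2, 2, 2): (0, 12, 4).

(0, 12, 4)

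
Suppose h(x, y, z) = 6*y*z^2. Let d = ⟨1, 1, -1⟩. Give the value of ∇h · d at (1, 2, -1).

30

∂h/∂x = 0
∂h/∂y = 6*z^2
∂h/∂z = 12*y*z
∇h at (1, 2, -1) = (0, 6, -24)
∇h · d = (0)(1) + (6)(1) + (-24)(-1) = 30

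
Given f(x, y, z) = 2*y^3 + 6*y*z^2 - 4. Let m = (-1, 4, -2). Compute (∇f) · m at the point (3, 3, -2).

456

∂f/∂x = 0
∂f/∂y = 6*y^2 + 6*z^2
∂f/∂z = 12*y*z
∇f at (3, 3, -2) = (0, 78, -72)
∇f · m = (0)(-1) + (78)(4) + (-72)(-2) = 456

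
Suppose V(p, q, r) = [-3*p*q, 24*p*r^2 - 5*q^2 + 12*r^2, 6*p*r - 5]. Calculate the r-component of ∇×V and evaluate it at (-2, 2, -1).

(∇×V)_3 = ∂V₂/∂p − ∂V₁/∂q
= 24*r^2 − (-3*p)
= 3*p + 24*r^2
At (-2, 2, -1): 18.

18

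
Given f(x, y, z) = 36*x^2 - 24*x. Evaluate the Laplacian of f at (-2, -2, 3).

∂²f/∂x² = 72
∂²f/∂y² = 0
∂²f/∂z² = 0
∇²f = 72
At (-2, -2, 3): 72.

72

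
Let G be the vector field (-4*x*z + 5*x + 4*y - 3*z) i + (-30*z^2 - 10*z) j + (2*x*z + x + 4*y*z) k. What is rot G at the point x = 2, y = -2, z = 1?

(74, -14, -4)

(∇×G)₁ = ∂G₃/∂y − ∂G₂/∂z = 64*z + 10
(∇×G)₂ = ∂G₁/∂z − ∂G₃/∂x = -4*x - 2*z - 4
(∇×G)₃ = ∂G₂/∂x − ∂G₁/∂y = -4
∇×G = (64*z + 10, -4*x - 2*z - 4, -4)
At (2, -2, 1): (74, -14, -4).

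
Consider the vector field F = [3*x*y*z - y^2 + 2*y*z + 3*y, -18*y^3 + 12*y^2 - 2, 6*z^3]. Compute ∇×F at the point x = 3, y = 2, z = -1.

(∇×F)₁ = ∂F₃/∂y − ∂F₂/∂z = 0
(∇×F)₂ = ∂F₁/∂z − ∂F₃/∂x = 3*x*y + 2*y
(∇×F)₃ = ∂F₂/∂x − ∂F₁/∂y = -3*x*z + 2*y - 2*z - 3
∇×F = (0, 3*x*y + 2*y, -3*x*z + 2*y - 2*z - 3)
At (3, 2, -1): (0, 22, 12).

(0, 22, 12)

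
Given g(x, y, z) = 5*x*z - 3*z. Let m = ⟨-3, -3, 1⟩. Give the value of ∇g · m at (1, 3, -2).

∂g/∂x = 5*z
∂g/∂y = 0
∂g/∂z = 5*x - 3
∇g at (1, 3, -2) = (-10, 0, 2)
∇g · m = (-10)(-3) + (0)(-3) + (2)(1) = 32

32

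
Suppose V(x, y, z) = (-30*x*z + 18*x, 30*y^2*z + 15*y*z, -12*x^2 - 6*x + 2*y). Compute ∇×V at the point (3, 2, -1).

(-148, -12, 0)

(∇×V)₁ = ∂V₃/∂y − ∂V₂/∂z = -30*y^2 - 15*y + 2
(∇×V)₂ = ∂V₁/∂z − ∂V₃/∂x = -6*x + 6
(∇×V)₃ = ∂V₂/∂x − ∂V₁/∂y = 0
∇×V = (-30*y^2 - 15*y + 2, -6*x + 6, 0)
At (3, 2, -1): (-148, -12, 0).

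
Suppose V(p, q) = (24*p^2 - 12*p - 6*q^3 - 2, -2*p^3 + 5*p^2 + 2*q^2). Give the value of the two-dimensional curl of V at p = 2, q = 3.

158

∂V₂/∂p = -6*p^2 + 10*p
∂V₁/∂q = -18*q^2
Scalar curl = -6*p^2 + 10*p + 18*q^2
At (2, 3): 158.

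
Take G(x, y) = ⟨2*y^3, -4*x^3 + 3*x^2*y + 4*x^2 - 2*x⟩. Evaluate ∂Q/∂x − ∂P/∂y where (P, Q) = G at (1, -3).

-78

∂G₂/∂x = -12*x^2 + 6*x*y + 8*x - 2
∂G₁/∂y = 6*y^2
Scalar curl = -12*x^2 + 6*x*y + 8*x - 6*y^2 - 2
At (1, -3): -78.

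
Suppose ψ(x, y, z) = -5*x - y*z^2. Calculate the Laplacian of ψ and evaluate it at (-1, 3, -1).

-6

∂²ψ/∂x² = 0
∂²ψ/∂y² = 0
∂²ψ/∂z² = -2*y
∇²ψ = -2*y
At (-1, 3, -1): -6.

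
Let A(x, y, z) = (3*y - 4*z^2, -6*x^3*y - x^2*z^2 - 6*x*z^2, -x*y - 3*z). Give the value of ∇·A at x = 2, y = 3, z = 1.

-51

∂A₁/∂x = 0
∂A₂/∂y = -6*x^3
∂A₃/∂z = -3
∇·A = -6*x^3 - 3
At (2, 3, 1): -51.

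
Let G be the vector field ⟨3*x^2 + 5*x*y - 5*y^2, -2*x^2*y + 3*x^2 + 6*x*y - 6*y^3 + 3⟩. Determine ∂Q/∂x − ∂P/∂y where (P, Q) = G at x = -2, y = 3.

70

∂G₂/∂x = -4*x*y + 6*x + 6*y
∂G₁/∂y = 5*x - 10*y
Scalar curl = -4*x*y + x + 16*y
At (-2, 3): 70.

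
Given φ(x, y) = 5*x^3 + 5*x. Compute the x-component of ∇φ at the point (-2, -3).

65

(∇φ)_1 = ∂φ/∂x = 15*x^2 + 5
At (-2, -3): 65.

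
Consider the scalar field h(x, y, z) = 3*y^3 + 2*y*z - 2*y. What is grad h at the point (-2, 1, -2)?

∂h/∂x = 0
∂h/∂y = 9*y^2 + 2*z - 2
∂h/∂z = 2*y
∇h = (0, 9*y^2 + 2*z - 2, 2*y)
At (-2, 1, -2): (0, 3, 2).

(0, 3, 2)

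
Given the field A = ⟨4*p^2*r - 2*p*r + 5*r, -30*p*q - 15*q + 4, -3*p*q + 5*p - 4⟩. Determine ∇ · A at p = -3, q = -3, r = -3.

∂A₁/∂p = 8*p*r - 2*r
∂A₂/∂q = -30*p - 15
∂A₃/∂r = 0
∇·A = 8*p*r - 30*p - 2*r - 15
At (-3, -3, -3): 153.

153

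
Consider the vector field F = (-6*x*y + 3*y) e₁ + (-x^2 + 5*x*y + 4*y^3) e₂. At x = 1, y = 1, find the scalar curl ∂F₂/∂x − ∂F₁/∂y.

∂F₂/∂x = -2*x + 5*y
∂F₁/∂y = -6*x + 3
Scalar curl = 4*x + 5*y - 3
At (1, 1): 6.

6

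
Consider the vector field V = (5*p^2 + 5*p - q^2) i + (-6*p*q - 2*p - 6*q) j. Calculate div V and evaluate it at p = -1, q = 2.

-5

∂V₁/∂p = 10*p + 5
∂V₂/∂q = -6*p - 6
∇·V = 4*p - 1
At (-1, 2): -5.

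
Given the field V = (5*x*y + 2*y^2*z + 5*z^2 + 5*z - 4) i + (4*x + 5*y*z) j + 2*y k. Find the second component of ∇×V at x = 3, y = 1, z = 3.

(∇×V)_2 = ∂V₁/∂z − ∂V₃/∂x
= 2*y^2 + 10*z + 5 − (0)
= 2*y^2 + 10*z + 5
At (3, 1, 3): 37.

37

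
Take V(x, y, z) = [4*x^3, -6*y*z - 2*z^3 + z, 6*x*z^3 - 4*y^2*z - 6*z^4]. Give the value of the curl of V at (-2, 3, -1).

(47, 6, 0)

(∇×V)₁ = ∂V₃/∂y − ∂V₂/∂z = -8*y*z + 6*y + 6*z^2 - 1
(∇×V)₂ = ∂V₁/∂z − ∂V₃/∂x = -6*z^3
(∇×V)₃ = ∂V₂/∂x − ∂V₁/∂y = 0
∇×V = (-8*y*z + 6*y + 6*z^2 - 1, -6*z^3, 0)
At (-2, 3, -1): (47, 6, 0).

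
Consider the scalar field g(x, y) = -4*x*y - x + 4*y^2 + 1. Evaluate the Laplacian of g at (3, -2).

8

∂²g/∂x² = 0
∂²g/∂y² = 8
∇²g = 8
At (3, -2): 8.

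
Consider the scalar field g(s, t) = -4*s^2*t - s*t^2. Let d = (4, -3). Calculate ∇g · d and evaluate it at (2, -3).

∂g/∂s = -8*s*t - t^2
∂g/∂t = -4*s^2 - 2*s*t
∇g at (2, -3) = (39, -4)
∇g · d = (39)(4) + (-4)(-3) = 168

168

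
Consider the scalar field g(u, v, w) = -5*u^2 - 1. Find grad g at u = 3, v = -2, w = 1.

(-30, 0, 0)

∂g/∂u = -10*u
∂g/∂v = 0
∂g/∂w = 0
∇g = (-10*u, 0, 0)
At (3, -2, 1): (-30, 0, 0).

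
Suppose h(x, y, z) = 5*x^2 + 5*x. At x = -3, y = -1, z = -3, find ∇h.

(-25, 0, 0)

∂h/∂x = 10*x + 5
∂h/∂y = 0
∂h/∂z = 0
∇h = (10*x + 5, 0, 0)
At (-3, -1, -3): (-25, 0, 0).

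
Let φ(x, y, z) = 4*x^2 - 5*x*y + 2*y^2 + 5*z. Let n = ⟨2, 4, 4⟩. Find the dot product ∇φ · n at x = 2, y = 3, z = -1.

30

∂φ/∂x = 8*x - 5*y
∂φ/∂y = -5*x + 4*y
∂φ/∂z = 5
∇φ at (2, 3, -1) = (1, 2, 5)
∇φ · n = (1)(2) + (2)(4) + (5)(4) = 30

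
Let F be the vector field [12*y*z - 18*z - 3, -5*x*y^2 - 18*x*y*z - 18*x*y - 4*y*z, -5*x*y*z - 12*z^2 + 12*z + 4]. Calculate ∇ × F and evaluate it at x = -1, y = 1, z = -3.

(∇×F)₁ = ∂F₃/∂y − ∂F₂/∂z = 18*x*y - 5*x*z + 4*y
(∇×F)₂ = ∂F₁/∂z − ∂F₃/∂x = 5*y*z + 12*y - 18
(∇×F)₃ = ∂F₂/∂x − ∂F₁/∂y = -5*y^2 - 18*y*z - 18*y - 12*z
∇×F = (18*x*y - 5*x*z + 4*y, 5*y*z + 12*y - 18, -5*y^2 - 18*y*z - 18*y - 12*z)
At (-1, 1, -3): (-29, -21, 67).

(-29, -21, 67)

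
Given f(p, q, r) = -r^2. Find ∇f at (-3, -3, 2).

(0, 0, -4)

∂f/∂p = 0
∂f/∂q = 0
∂f/∂r = -2*r
∇f = (0, 0, -2*r)
At (-3, -3, 2): (0, 0, -4).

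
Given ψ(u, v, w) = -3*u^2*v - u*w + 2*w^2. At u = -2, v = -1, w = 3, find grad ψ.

∂ψ/∂u = -6*u*v - w
∂ψ/∂v = -3*u^2
∂ψ/∂w = -u + 4*w
∇ψ = (-6*u*v - w, -3*u^2, -u + 4*w)
At (-2, -1, 3): (-15, -12, 14).

(-15, -12, 14)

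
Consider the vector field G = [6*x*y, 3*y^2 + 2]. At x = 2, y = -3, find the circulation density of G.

∂G₂/∂x = 0
∂G₁/∂y = 6*x
Scalar curl = -6*x
At (2, -3): -12.

-12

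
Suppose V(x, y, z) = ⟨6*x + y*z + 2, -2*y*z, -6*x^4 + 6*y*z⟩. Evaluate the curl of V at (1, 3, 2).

(18, 27, -2)

(∇×V)₁ = ∂V₃/∂y − ∂V₂/∂z = 2*y + 6*z
(∇×V)₂ = ∂V₁/∂z − ∂V₃/∂x = 24*x^3 + y
(∇×V)₃ = ∂V₂/∂x − ∂V₁/∂y = -z
∇×V = (2*y + 6*z, 24*x^3 + y, -z)
At (1, 3, 2): (18, 27, -2).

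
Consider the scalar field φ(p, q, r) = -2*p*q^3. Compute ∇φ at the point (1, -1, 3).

(2, -6, 0)

∂φ/∂p = -2*q^3
∂φ/∂q = -6*p*q^2
∂φ/∂r = 0
∇φ = (-2*q^3, -6*p*q^2, 0)
At (1, -1, 3): (2, -6, 0).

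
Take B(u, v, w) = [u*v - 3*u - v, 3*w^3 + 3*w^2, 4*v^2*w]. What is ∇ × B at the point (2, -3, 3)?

(-171, 0, -1)

(∇×B)₁ = ∂B₃/∂v − ∂B₂/∂w = 8*v*w - 9*w^2 - 6*w
(∇×B)₂ = ∂B₁/∂w − ∂B₃/∂u = 0
(∇×B)₃ = ∂B₂/∂u − ∂B₁/∂v = -u + 1
∇×B = (8*v*w - 9*w^2 - 6*w, 0, -u + 1)
At (2, -3, 3): (-171, 0, -1).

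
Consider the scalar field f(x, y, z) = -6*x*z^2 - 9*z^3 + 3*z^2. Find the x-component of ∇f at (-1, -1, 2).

(∇f)_1 = ∂f/∂x = -6*z^2
At (-1, -1, 2): -24.

-24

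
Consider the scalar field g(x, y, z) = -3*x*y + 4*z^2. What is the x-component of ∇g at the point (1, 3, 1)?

(∇g)_1 = ∂g/∂x = -3*y
At (1, 3, 1): -9.

-9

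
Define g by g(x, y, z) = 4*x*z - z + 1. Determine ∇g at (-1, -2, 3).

∂g/∂x = 4*z
∂g/∂y = 0
∂g/∂z = 4*x - 1
∇g = (4*z, 0, 4*x - 1)
At (-1, -2, 3): (12, 0, -5).

(12, 0, -5)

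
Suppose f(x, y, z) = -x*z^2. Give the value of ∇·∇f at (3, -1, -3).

-6

∂²f/∂x² = 0
∂²f/∂y² = 0
∂²f/∂z² = -2*x
∇²f = -2*x
At (3, -1, -3): -6.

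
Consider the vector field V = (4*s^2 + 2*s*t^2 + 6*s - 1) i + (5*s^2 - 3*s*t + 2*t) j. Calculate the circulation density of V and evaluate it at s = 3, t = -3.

75

∂V₂/∂s = 10*s - 3*t
∂V₁/∂t = 4*s*t
Scalar curl = -4*s*t + 10*s - 3*t
At (3, -3): 75.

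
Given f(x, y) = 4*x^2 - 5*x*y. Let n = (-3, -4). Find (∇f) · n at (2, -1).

∂f/∂x = 8*x - 5*y
∂f/∂y = -5*x
∇f at (2, -1) = (21, -10)
∇f · n = (21)(-3) + (-10)(-4) = -23

-23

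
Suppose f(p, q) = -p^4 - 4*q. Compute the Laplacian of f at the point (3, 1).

-108

∂²f/∂p² = -12*p^2
∂²f/∂q² = 0
∇²f = -12*p^2
At (3, 1): -108.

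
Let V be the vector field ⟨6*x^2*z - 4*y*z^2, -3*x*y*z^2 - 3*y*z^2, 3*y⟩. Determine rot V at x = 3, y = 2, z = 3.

(∇×V)₁ = ∂V₃/∂y − ∂V₂/∂z = 6*x*y*z + 6*y*z + 3
(∇×V)₂ = ∂V₁/∂z − ∂V₃/∂x = 6*x^2 - 8*y*z
(∇×V)₃ = ∂V₂/∂x − ∂V₁/∂y = -3*y*z^2 + 4*z^2
∇×V = (6*x*y*z + 6*y*z + 3, 6*x^2 - 8*y*z, -3*y*z^2 + 4*z^2)
At (3, 2, 3): (147, 6, -18).

(147, 6, -18)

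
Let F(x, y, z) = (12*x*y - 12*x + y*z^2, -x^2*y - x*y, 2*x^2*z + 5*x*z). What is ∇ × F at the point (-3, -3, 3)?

(0, 3, 12)

(∇×F)₁ = ∂F₃/∂y − ∂F₂/∂z = 0
(∇×F)₂ = ∂F₁/∂z − ∂F₃/∂x = -4*x*z + 2*y*z - 5*z
(∇×F)₃ = ∂F₂/∂x − ∂F₁/∂y = -2*x*y - 12*x - y - z^2
∇×F = (0, -4*x*z + 2*y*z - 5*z, -2*x*y - 12*x - y - z^2)
At (-3, -3, 3): (0, 3, 12).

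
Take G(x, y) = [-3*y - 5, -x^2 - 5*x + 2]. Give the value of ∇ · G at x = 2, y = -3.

0

∂G₁/∂x = 0
∂G₂/∂y = 0
∇·G = 0
At (2, -3): 0.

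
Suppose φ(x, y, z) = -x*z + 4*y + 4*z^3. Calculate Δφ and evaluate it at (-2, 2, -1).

-24

∂²φ/∂x² = 0
∂²φ/∂y² = 0
∂²φ/∂z² = 24*z
∇²φ = 24*z
At (-2, 2, -1): -24.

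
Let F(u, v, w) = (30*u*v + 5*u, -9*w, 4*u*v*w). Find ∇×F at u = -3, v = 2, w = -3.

(∇×F)₁ = ∂F₃/∂v − ∂F₂/∂w = 4*u*w + 9
(∇×F)₂ = ∂F₁/∂w − ∂F₃/∂u = -4*v*w
(∇×F)₃ = ∂F₂/∂u − ∂F₁/∂v = -30*u
∇×F = (4*u*w + 9, -4*v*w, -30*u)
At (-3, 2, -3): (45, 24, 90).

(45, 24, 90)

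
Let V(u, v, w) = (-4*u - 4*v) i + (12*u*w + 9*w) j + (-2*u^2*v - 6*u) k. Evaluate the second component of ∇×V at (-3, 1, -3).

(∇×V)_2 = ∂V₁/∂w − ∂V₃/∂u
= 0 − (-4*u*v - 6)
= 4*u*v + 6
At (-3, 1, -3): -6.

-6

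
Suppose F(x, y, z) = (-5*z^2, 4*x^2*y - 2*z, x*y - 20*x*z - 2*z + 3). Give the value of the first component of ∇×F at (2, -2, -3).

4

(∇×F)_1 = ∂F₃/∂y − ∂F₂/∂z
= x − (-2)
= x + 2
At (2, -2, -3): 4.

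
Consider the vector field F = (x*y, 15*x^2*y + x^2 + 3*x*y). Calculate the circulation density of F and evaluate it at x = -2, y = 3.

-173

∂F₂/∂x = 30*x*y + 2*x + 3*y
∂F₁/∂y = x
Scalar curl = 30*x*y + x + 3*y
At (-2, 3): -173.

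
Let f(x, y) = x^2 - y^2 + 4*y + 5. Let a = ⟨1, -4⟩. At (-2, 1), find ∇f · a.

∂f/∂x = 2*x
∂f/∂y = -2*y + 4
∇f at (-2, 1) = (-4, 2)
∇f · a = (-4)(1) + (2)(-4) = -12

-12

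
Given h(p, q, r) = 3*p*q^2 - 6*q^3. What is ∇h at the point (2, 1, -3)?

(3, -6, 0)

∂h/∂p = 3*q^2
∂h/∂q = 6*p*q - 18*q^2
∂h/∂r = 0
∇h = (3*q^2, 6*p*q - 18*q^2, 0)
At (2, 1, -3): (3, -6, 0).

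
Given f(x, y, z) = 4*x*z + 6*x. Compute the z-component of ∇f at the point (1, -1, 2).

4

(∇f)_3 = ∂f/∂z = 4*x
At (1, -1, 2): 4.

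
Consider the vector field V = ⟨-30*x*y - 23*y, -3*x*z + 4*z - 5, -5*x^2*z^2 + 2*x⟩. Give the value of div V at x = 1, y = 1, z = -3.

∂V₁/∂x = -30*y
∂V₂/∂y = 0
∂V₃/∂z = -10*x^2*z
∇·V = -10*x^2*z - 30*y
At (1, 1, -3): 0.

0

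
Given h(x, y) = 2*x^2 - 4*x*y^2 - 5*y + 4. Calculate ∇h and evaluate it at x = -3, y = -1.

∂h/∂x = 4*x - 4*y^2
∂h/∂y = -8*x*y - 5
∇h = (4*x - 4*y^2, -8*x*y - 5)
At (-3, -1): (-16, -29).

(-16, -29)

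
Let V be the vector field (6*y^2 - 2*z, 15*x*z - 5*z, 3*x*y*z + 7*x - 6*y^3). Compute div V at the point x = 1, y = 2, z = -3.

∂V₁/∂x = 0
∂V₂/∂y = 0
∂V₃/∂z = 3*x*y
∇·V = 3*x*y
At (1, 2, -3): 6.

6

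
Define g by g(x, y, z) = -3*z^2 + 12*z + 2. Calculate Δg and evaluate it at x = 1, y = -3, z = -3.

∂²g/∂x² = 0
∂²g/∂y² = 0
∂²g/∂z² = -6
∇²g = -6
At (1, -3, -3): -6.

-6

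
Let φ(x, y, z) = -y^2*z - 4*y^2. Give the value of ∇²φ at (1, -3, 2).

∂²φ/∂x² = 0
∂²φ/∂y² = -2*(z + 4)
∂²φ/∂z² = 0
∇²φ = -2*z - 8
At (1, -3, 2): -12.

-12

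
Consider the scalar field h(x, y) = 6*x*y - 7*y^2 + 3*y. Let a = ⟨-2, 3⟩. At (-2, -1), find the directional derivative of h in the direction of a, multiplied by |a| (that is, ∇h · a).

27

∂h/∂x = 6*y
∂h/∂y = 6*x - 14*y + 3
∇h at (-2, -1) = (-6, 5)
∇h · a = (-6)(-2) + (5)(3) = 27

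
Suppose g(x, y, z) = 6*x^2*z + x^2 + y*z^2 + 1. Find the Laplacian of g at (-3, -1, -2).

∂²g/∂x² = 2*(6*z + 1)
∂²g/∂y² = 0
∂²g/∂z² = 2*y
∇²g = 2*y + 12*z + 2
At (-3, -1, -2): -24.

-24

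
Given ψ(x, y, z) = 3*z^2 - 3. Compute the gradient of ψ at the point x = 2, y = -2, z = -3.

∂ψ/∂x = 0
∂ψ/∂y = 0
∂ψ/∂z = 6*z
∇ψ = (0, 0, 6*z)
At (2, -2, -3): (0, 0, -18).

(0, 0, -18)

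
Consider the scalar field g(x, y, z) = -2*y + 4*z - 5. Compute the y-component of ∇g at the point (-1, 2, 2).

(∇g)_2 = ∂g/∂y = -2
At (-1, 2, 2): -2.

-2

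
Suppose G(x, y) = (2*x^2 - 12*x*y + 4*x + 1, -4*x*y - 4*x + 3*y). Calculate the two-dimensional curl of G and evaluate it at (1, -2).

∂G₂/∂x = -4*y - 4
∂G₁/∂y = -12*x
Scalar curl = 12*x - 4*y - 4
At (1, -2): 16.

16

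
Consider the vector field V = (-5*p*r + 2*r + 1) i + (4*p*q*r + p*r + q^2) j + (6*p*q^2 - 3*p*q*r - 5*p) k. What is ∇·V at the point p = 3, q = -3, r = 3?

42

∂V₁/∂p = -5*r
∂V₂/∂q = 4*p*r + 2*q
∂V₃/∂r = -3*p*q
∇·V = -3*p*q + 4*p*r + 2*q - 5*r
At (3, -3, 3): 42.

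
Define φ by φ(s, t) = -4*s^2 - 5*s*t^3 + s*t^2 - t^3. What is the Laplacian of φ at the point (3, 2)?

∂²φ/∂s² = -8
∂²φ/∂t² = 2*(-15*s*t + s - 3*t)
∇²φ = -30*s*t + 2*s - 6*t - 8
At (3, 2): -194.

-194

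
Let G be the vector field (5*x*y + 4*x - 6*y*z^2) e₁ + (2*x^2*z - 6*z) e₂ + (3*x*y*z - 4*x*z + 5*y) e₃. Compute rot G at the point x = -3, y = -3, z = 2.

(-25, 98, 15)

(∇×G)₁ = ∂G₃/∂y − ∂G₂/∂z = -2*x^2 + 3*x*z + 11
(∇×G)₂ = ∂G₁/∂z − ∂G₃/∂x = -15*y*z + 4*z
(∇×G)₃ = ∂G₂/∂x − ∂G₁/∂y = 4*x*z - 5*x + 6*z^2
∇×G = (-2*x^2 + 3*x*z + 11, -15*y*z + 4*z, 4*x*z - 5*x + 6*z^2)
At (-3, -3, 2): (-25, 98, 15).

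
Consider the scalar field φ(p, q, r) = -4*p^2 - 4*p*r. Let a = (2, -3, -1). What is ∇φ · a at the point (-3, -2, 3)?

∂φ/∂p = -8*p - 4*r
∂φ/∂q = 0
∂φ/∂r = -4*p
∇φ at (-3, -2, 3) = (12, 0, 12)
∇φ · a = (12)(2) + (0)(-3) + (12)(-1) = 12

12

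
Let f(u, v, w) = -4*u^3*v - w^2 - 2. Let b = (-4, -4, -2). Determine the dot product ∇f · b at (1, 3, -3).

∂f/∂u = -12*u^2*v
∂f/∂v = -4*u^3
∂f/∂w = -2*w
∇f at (1, 3, -3) = (-36, -4, 6)
∇f · b = (-36)(-4) + (-4)(-4) + (6)(-2) = 148

148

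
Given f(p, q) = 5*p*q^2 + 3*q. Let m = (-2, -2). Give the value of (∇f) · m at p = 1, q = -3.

-36

∂f/∂p = 5*q^2
∂f/∂q = 10*p*q + 3
∇f at (1, -3) = (45, -27)
∇f · m = (45)(-2) + (-27)(-2) = -36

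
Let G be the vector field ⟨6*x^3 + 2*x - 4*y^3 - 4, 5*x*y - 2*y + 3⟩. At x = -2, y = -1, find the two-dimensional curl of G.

∂G₂/∂x = 5*y
∂G₁/∂y = -12*y^2
Scalar curl = 12*y^2 + 5*y
At (-2, -1): 7.

7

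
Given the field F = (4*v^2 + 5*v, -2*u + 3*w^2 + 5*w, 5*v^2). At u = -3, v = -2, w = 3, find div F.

0

∂F₁/∂u = 0
∂F₂/∂v = 0
∂F₃/∂w = 0
∇·F = 0
At (-3, -2, 3): 0.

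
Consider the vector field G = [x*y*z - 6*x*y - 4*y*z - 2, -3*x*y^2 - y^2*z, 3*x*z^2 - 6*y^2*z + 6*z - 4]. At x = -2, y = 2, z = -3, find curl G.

(∇×G)₁ = ∂G₃/∂y − ∂G₂/∂z = y^2 - 12*y*z
(∇×G)₂ = ∂G₁/∂z − ∂G₃/∂x = x*y - 4*y - 3*z^2
(∇×G)₃ = ∂G₂/∂x − ∂G₁/∂y = -x*z + 6*x - 3*y^2 + 4*z
∇×G = (y^2 - 12*y*z, x*y - 4*y - 3*z^2, -x*z + 6*x - 3*y^2 + 4*z)
At (-2, 2, -3): (76, -39, -42).

(76, -39, -42)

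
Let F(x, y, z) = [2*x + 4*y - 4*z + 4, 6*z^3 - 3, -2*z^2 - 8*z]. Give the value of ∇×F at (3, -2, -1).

(-18, -4, -4)

(∇×F)₁ = ∂F₃/∂y − ∂F₂/∂z = -18*z^2
(∇×F)₂ = ∂F₁/∂z − ∂F₃/∂x = -4
(∇×F)₃ = ∂F₂/∂x − ∂F₁/∂y = -4
∇×F = (-18*z^2, -4, -4)
At (3, -2, -1): (-18, -4, -4).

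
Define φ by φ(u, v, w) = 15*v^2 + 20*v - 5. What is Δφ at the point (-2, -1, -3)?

∂²φ/∂u² = 0
∂²φ/∂v² = 30
∂²φ/∂w² = 0
∇²φ = 30
At (-2, -1, -3): 30.

30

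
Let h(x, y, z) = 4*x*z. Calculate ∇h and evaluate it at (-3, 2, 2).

(8, 0, -12)

∂h/∂x = 4*z
∂h/∂y = 0
∂h/∂z = 4*x
∇h = (4*z, 0, 4*x)
At (-3, 2, 2): (8, 0, -12).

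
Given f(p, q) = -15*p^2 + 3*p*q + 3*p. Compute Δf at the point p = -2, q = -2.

∂²f/∂p² = -30
∂²f/∂q² = 0
∇²f = -30
At (-2, -2): -30.

-30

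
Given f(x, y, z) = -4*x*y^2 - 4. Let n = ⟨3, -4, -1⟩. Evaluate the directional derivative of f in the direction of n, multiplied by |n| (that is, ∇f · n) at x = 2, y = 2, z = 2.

80

∂f/∂x = -4*y^2
∂f/∂y = -8*x*y
∂f/∂z = 0
∇f at (2, 2, 2) = (-16, -32, 0)
∇f · n = (-16)(3) + (-32)(-4) + (0)(-1) = 80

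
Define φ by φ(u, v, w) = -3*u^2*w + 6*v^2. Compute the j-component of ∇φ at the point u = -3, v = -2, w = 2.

-24

(∇φ)_2 = ∂φ/∂v = 12*v
At (-3, -2, 2): -24.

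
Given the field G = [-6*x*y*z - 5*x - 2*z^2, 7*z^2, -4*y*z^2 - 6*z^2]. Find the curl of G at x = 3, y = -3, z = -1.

(∇×G)₁ = ∂G₃/∂y − ∂G₂/∂z = -4*z^2 - 14*z
(∇×G)₂ = ∂G₁/∂z − ∂G₃/∂x = -6*x*y - 4*z
(∇×G)₃ = ∂G₂/∂x − ∂G₁/∂y = 6*x*z
∇×G = (-4*z^2 - 14*z, -6*x*y - 4*z, 6*x*z)
At (3, -3, -1): (10, 58, -18).

(10, 58, -18)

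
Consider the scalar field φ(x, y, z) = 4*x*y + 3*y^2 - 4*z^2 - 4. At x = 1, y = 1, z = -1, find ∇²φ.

∂²φ/∂x² = 0
∂²φ/∂y² = 6
∂²φ/∂z² = -8
∇²φ = -2
At (1, 1, -1): -2.

-2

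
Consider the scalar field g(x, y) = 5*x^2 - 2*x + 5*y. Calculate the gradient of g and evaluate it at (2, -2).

(18, 5)

∂g/∂x = 10*x - 2
∂g/∂y = 5
∇g = (10*x - 2, 5)
At (2, -2): (18, 5).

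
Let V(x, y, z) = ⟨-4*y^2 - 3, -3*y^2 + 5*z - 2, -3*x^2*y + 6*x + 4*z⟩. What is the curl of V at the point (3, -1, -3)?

(∇×V)₁ = ∂V₃/∂y − ∂V₂/∂z = -3*x^2 - 5
(∇×V)₂ = ∂V₁/∂z − ∂V₃/∂x = 6*x*y - 6
(∇×V)₃ = ∂V₂/∂x − ∂V₁/∂y = 8*y
∇×V = (-3*x^2 - 5, 6*x*y - 6, 8*y)
At (3, -1, -3): (-32, -24, -8).

(-32, -24, -8)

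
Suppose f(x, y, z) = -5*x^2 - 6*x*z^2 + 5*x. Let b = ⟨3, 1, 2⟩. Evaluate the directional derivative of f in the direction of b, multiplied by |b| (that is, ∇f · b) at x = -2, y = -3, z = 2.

99

∂f/∂x = -10*x - 6*z^2 + 5
∂f/∂y = 0
∂f/∂z = -12*x*z
∇f at (-2, -3, 2) = (1, 0, 48)
∇f · b = (1)(3) + (0)(1) + (48)(2) = 99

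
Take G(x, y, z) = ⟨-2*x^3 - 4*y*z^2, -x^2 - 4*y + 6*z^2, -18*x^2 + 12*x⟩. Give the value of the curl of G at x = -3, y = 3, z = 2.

(-24, -168, 22)

(∇×G)₁ = ∂G₃/∂y − ∂G₂/∂z = -12*z
(∇×G)₂ = ∂G₁/∂z − ∂G₃/∂x = 36*x - 8*y*z - 12
(∇×G)₃ = ∂G₂/∂x − ∂G₁/∂y = -2*x + 4*z^2
∇×G = (-12*z, 36*x - 8*y*z - 12, -2*x + 4*z^2)
At (-3, 3, 2): (-24, -168, 22).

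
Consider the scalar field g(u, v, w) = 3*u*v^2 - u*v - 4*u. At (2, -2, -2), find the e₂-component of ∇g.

(∇g)_2 = ∂g/∂v = 6*u*v - u
At (2, -2, -2): -26.

-26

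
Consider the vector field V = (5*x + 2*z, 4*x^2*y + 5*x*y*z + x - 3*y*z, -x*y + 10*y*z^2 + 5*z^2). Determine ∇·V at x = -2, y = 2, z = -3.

-90

∂V₁/∂x = 5
∂V₂/∂y = 4*x^2 + 5*x*z - 3*z
∂V₃/∂z = 20*y*z + 10*z
∇·V = 4*x^2 + 5*x*z + 20*y*z + 7*z + 5
At (-2, 2, -3): -90.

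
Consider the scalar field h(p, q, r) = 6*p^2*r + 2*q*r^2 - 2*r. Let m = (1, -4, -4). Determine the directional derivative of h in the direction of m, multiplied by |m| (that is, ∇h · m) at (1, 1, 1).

-28

∂h/∂p = 12*p*r
∂h/∂q = 2*r^2
∂h/∂r = 6*p^2 + 4*q*r - 2
∇h at (1, 1, 1) = (12, 2, 8)
∇h · m = (12)(1) + (2)(-4) + (8)(-4) = -28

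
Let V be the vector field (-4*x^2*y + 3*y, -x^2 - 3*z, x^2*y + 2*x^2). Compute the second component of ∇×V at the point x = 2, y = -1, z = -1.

-4

(∇×V)_2 = ∂V₁/∂z − ∂V₃/∂x
= 0 − (2*x*y + 4*x)
= -2*x*y - 4*x
At (2, -1, -1): -4.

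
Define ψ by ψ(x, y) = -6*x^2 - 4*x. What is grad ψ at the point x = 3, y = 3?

∂ψ/∂x = -12*x - 4
∂ψ/∂y = 0
∇ψ = (-12*x - 4, 0)
At (3, 3): (-40, 0).

(-40, 0)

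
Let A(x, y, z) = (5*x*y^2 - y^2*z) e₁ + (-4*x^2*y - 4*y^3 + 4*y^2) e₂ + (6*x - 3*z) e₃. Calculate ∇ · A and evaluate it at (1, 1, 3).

-6

∂A₁/∂x = 5*y^2
∂A₂/∂y = -4*x^2 - 12*y^2 + 8*y
∂A₃/∂z = -3
∇·A = -4*x^2 - 7*y^2 + 8*y - 3
At (1, 1, 3): -6.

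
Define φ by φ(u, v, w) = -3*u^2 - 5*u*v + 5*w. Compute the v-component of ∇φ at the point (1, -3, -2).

(∇φ)_2 = ∂φ/∂v = -5*u
At (1, -3, -2): -5.

-5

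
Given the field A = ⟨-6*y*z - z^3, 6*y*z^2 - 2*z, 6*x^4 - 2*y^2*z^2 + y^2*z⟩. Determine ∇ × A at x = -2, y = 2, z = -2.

(∇×A)₁ = ∂A₃/∂y − ∂A₂/∂z = -4*y*z^2 - 10*y*z + 2
(∇×A)₂ = ∂A₁/∂z − ∂A₃/∂x = -24*x^3 - 6*y - 3*z^2
(∇×A)₃ = ∂A₂/∂x − ∂A₁/∂y = 6*z
∇×A = (-4*y*z^2 - 10*y*z + 2, -24*x^3 - 6*y - 3*z^2, 6*z)
At (-2, 2, -2): (10, 168, -12).

(10, 168, -12)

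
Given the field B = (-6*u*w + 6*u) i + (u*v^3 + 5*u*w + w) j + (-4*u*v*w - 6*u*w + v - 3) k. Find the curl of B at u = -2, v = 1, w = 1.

(18, 22, 6)

(∇×B)₁ = ∂B₃/∂v − ∂B₂/∂w = -4*u*w - 5*u
(∇×B)₂ = ∂B₁/∂w − ∂B₃/∂u = -6*u + 4*v*w + 6*w
(∇×B)₃ = ∂B₂/∂u − ∂B₁/∂v = v^3 + 5*w
∇×B = (-4*u*w - 5*u, -6*u + 4*v*w + 6*w, v^3 + 5*w)
At (-2, 1, 1): (18, 22, 6).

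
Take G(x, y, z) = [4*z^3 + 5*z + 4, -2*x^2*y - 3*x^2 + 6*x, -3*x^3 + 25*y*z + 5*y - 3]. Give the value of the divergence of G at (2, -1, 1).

-33

∂G₁/∂x = 0
∂G₂/∂y = -2*x^2
∂G₃/∂z = 25*y
∇·G = -2*x^2 + 25*y
At (2, -1, 1): -33.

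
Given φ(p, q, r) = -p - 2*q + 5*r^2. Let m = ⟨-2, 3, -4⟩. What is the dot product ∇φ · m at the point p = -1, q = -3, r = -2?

∂φ/∂p = -1
∂φ/∂q = -2
∂φ/∂r = 10*r
∇φ at (-1, -3, -2) = (-1, -2, -20)
∇φ · m = (-1)(-2) + (-2)(3) + (-20)(-4) = 76

76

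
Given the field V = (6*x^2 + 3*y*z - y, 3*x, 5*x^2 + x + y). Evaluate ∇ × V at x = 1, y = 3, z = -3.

(1, -2, 13)

(∇×V)₁ = ∂V₃/∂y − ∂V₂/∂z = 1
(∇×V)₂ = ∂V₁/∂z − ∂V₃/∂x = -10*x + 3*y - 1
(∇×V)₃ = ∂V₂/∂x − ∂V₁/∂y = -3*z + 4
∇×V = (1, -10*x + 3*y - 1, -3*z + 4)
At (1, 3, -3): (1, -2, 13).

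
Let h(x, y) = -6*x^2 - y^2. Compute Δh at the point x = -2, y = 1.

∂²h/∂x² = -12
∂²h/∂y² = -2
∇²h = -14
At (-2, 1): -14.

-14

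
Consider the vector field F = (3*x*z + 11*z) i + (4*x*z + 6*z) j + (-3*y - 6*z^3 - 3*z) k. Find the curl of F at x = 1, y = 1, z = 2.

(∇×F)₁ = ∂F₃/∂y − ∂F₂/∂z = -4*x - 9
(∇×F)₂ = ∂F₁/∂z − ∂F₃/∂x = 3*x + 11
(∇×F)₃ = ∂F₂/∂x − ∂F₁/∂y = 4*z
∇×F = (-4*x - 9, 3*x + 11, 4*z)
At (1, 1, 2): (-13, 14, 8).

(-13, 14, 8)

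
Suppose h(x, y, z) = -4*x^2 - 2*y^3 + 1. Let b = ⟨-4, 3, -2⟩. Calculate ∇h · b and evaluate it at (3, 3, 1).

∂h/∂x = -8*x
∂h/∂y = -6*y^2
∂h/∂z = 0
∇h at (3, 3, 1) = (-24, -54, 0)
∇h · b = (-24)(-4) + (-54)(3) + (0)(-2) = -66

-66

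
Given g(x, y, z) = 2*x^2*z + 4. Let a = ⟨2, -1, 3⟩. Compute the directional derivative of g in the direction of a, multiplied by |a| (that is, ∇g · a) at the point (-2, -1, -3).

72

∂g/∂x = 4*x*z
∂g/∂y = 0
∂g/∂z = 2*x^2
∇g at (-2, -1, -3) = (24, 0, 8)
∇g · a = (24)(2) + (0)(-1) + (8)(3) = 72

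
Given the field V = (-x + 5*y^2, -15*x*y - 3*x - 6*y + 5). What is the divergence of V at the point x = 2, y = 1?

-37

∂V₁/∂x = -1
∂V₂/∂y = -15*x - 6
∇·V = -15*x - 7
At (2, 1): -37.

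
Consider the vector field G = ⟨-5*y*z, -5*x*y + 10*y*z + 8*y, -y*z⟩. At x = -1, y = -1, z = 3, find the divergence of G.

∂G₁/∂x = 0
∂G₂/∂y = -5*x + 10*z + 8
∂G₃/∂z = -y
∇·G = -5*x - y + 10*z + 8
At (-1, -1, 3): 44.

44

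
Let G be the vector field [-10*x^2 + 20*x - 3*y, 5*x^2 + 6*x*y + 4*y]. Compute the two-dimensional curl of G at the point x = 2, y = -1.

∂G₂/∂x = 10*x + 6*y
∂G₁/∂y = -3
Scalar curl = 10*x + 6*y + 3
At (2, -1): 17.

17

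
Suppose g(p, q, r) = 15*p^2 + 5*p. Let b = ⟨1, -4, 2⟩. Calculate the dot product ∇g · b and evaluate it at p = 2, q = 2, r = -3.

∂g/∂p = 30*p + 5
∂g/∂q = 0
∂g/∂r = 0
∇g at (2, 2, -3) = (65, 0, 0)
∇g · b = (65)(1) + (0)(-4) + (0)(2) = 65

65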